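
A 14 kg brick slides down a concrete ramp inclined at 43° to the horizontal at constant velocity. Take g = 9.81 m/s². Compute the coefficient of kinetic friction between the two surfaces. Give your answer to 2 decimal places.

At constant velocity the net force along the incline is zero: mg sin 43° = μ mg cos 43°.
So μ = tan 43° = 0.6820 / 0.7314 = 0.9325.

0.93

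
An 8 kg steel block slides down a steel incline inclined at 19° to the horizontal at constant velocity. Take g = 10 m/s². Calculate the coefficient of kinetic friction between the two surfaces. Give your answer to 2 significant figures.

0.34

At constant velocity the net force along the incline is zero: mg sin 19° = μ mg cos 19°.
So μ = tan 19° = 0.3256 / 0.9455 = 0.3444.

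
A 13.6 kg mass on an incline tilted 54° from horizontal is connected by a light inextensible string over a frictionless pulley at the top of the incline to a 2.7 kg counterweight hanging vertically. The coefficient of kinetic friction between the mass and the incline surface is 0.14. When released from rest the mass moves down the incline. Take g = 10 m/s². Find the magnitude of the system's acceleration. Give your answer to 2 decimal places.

4.41 m/s²

For the mass on the incline: the weight component along the slope is m₁g sin 54° = 13.6 × 10 × 0.8090 = 110.024 N and the normal force is N = m₁g cos 54° = 79.939 N.
Kinetic friction opposes the mass's motion down the incline: f = μN = 0.14 × 79.939 = 11.191 N acting up the slope.
Newton's second law for the mass (down-slope positive): 110.024 − 11.191 − T = 13.6 a. For the hanging counterweight (upward positive): T − 2.7 × 10 = 2.7 a.
Adding the two equations eliminates T: 71.833 = 16.3 a, so a = 4.4069 m/s².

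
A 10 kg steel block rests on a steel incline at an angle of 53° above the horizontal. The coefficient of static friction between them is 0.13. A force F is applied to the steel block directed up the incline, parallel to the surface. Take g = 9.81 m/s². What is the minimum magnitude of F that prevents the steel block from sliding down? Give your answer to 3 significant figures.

70.7 N

The normal force is N = mg cos 53° = 59.038 N. With F at its minimum the steel block is on the verge of sliding down, so static friction is at its maximum μ_s N = 0.13 × 59.038 = 7.675 N and acts up the slope.
Equilibrium along the incline: F + μ_s N = mg sin 53°, so F = 78.346 − 7.675 = 70.671 N.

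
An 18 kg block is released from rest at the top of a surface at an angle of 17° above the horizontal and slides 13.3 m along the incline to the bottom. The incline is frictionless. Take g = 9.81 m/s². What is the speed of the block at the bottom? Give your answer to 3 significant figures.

8.73 m/s

The weight component along the incline is mg sin 17° = 51.627 N and the normal force is N = mg cos 17° = 168.864 N.
With no friction, a = g sin 17° = 2.8682 m/s².
Starting from rest over a distance of 13.3 m, v² = 2aL = 2 × 2.8682 × 13.3 = 76.2941, so v = 8.7346 m/s.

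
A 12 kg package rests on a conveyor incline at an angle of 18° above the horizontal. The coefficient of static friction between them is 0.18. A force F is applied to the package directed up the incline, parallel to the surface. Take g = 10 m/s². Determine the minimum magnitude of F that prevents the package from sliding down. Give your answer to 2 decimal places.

16.54 N

The normal force is N = mg cos 18° = 114.127 N. With F at its minimum the package is on the verge of sliding down, so static friction is at its maximum μ_s N = 0.18 × 114.127 = 20.543 N and acts up the slope.
Equilibrium along the incline: F + μ_s N = mg sin 18°, so F = 37.082 − 20.543 = 16.539 N.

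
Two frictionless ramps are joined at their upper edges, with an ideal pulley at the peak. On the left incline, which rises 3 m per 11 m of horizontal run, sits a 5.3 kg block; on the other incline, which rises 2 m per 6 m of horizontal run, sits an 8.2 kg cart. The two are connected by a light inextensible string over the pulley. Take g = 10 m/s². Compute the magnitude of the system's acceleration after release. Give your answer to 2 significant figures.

Resolve each weight along its own incline: the 5.3 kg mass has component 5.3 × 10 × sin 15.26° = 13.945 N down its slope, and the 8.2 kg mass has 8.2 × 10 × sin 18.43° = 25.931 N down its slope.
The 8.2 kg side's 25.931 N exceeds the other side's 13.945 N, so that mass slides down and the 5.3 kg mass slides up. Taking that direction as positive, Newton's second law for the whole system gives 25.931 − 13.945 = (5.3 + 8.2) a, so a = 11.986 / 13.5 = 0.8879 m/s².

0.89 m/s²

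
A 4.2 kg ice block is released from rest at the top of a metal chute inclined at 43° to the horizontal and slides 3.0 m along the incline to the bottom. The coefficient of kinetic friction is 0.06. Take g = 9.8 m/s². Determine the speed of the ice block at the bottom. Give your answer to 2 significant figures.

The weight component along the incline is mg sin 43° = 28.071 N and the normal force is N = mg cos 43° = 30.103 N.
Friction up the slope is f = μN = 0.06 × 30.103 = 1.806 N, so the net downslope force is 28.071 − 1.806 = 26.265 N and a = 26.265 / 4.2 = 6.2536 m/s².
Starting from rest over a distance of 3.0 m, v² = 2aL = 2 × 6.2536 × 3.0 = 37.5216, so v = 6.1255 m/s.

6.1 m/s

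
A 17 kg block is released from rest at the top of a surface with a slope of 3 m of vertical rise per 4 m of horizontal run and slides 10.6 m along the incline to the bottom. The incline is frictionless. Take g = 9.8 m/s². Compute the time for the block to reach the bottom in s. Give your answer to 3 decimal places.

1.899 s

The weight component along the incline is mg sin 36.87° = 99.960 N and the normal force is N = mg cos 36.87° = 133.280 N.
With no friction, a = g sin 36.87° = 5.8800 m/s².
Starting from rest, L = ½at², so t = √(2L/a) = √(2 × 10.6 / 5.8800) = 1.8988 s.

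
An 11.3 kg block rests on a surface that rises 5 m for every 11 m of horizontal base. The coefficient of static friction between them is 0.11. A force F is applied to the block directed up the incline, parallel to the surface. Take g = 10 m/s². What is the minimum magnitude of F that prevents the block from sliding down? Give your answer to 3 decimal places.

35.444 N

The normal force is N = mg cos 24.44° = 102.871 N. With F at its minimum the block is on the verge of sliding down, so static friction is at its maximum μ_s N = 0.11 × 102.871 = 11.316 N and acts up the slope.
Equilibrium along the incline: F + μ_s N = mg sin 24.44°, so F = 46.760 − 11.316 = 35.444 N.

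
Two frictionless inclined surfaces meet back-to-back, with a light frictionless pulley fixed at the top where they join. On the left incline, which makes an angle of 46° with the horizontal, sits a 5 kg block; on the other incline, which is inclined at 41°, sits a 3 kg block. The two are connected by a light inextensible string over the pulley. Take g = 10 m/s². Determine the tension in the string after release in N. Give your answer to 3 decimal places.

Resolve each weight along its own incline: the 5 kg mass has component 5 × 10 × sin 46° = 35.967 N down its slope, and the 3 kg mass has 3 × 10 × sin 41° = 19.682 N down its slope.
The 5 kg side's 35.967 N exceeds the other side's 19.682 N, so that mass slides down and the 3 kg mass slides up. Taking that direction as positive, Newton's second law for the whole system gives 35.967 − 19.682 = (5 + 3) a, so a = 16.285 / 8 = 2.0356 m/s².
For the 3 kg mass (up-slope positive): T − 19.682 = 3 × 2.0356, so T = 25.789 N.

25.789 N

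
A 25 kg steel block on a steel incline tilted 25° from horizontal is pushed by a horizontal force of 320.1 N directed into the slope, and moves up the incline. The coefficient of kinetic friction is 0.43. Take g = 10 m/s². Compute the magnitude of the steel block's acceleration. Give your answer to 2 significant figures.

1.2 m/s²

The horizontal push has components F cos 25° = 320.1 × 0.9063 = 290.107 N up the incline and F sin 25° = 320.1 × 0.4226 = 135.274 N pressing into the surface.
The normal force is therefore N = mg cos 25° + F sin 25° = 226.575 + 135.274 = 361.849 N, and kinetic friction down the slope is μN = 0.43 × 361.849 = 155.595 N.
Along the incline: F cos 25° − mg sin 25° − μN = ma, so 290.107 − 105.650 − 155.595 = 25 a, giving a = 1.1545 m/s².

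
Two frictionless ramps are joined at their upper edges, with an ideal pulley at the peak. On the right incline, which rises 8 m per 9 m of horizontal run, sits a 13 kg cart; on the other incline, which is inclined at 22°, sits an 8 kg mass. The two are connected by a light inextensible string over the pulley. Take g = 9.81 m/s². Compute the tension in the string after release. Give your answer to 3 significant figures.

50.5 N

Resolve each weight along its own incline: the 13 kg mass has component 13 × 9.81 × sin 41.63° = 84.726 N down its slope, and the 8 kg mass has 8 × 9.81 × sin 22° = 29.399 N down its slope.
The 13 kg side's 84.726 N exceeds the other side's 29.399 N, so that mass slides down and the 8 kg mass slides up. Taking that direction as positive, Newton's second law for the whole system gives 84.726 − 29.399 = (13 + 8) a, so a = 55.327 / 21 = 2.6346 m/s².
For the 8 kg mass (up-slope positive): T − 29.399 = 8 × 2.6346, so T = 50.476 N.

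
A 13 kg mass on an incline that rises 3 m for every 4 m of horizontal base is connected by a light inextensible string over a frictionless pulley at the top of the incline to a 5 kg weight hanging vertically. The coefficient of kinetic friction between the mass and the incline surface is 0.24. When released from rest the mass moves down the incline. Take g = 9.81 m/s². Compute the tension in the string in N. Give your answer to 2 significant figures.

50 N

For the mass on the incline: the weight component along the slope is m₁g sin 36.87° = 13 × 9.81 × 0.6000 = 76.518 N and the normal force is N = m₁g cos 36.87° = 102.024 N.
Kinetic friction opposes the mass's motion down the incline: f = μN = 0.24 × 102.024 = 24.486 N acting up the slope.
Newton's second law for the mass (down-slope positive): 76.518 − 24.486 − T = 13 a. For the hanging weight (upward positive): T − 5 × 9.81 = 5 a.
Adding the two equations eliminates T: 2.982 = 18 a, so a = 0.1657 m/s².
Then from the hanging weight's equation, T = 5 × (9.81 + 0.1657) = 49.879 N.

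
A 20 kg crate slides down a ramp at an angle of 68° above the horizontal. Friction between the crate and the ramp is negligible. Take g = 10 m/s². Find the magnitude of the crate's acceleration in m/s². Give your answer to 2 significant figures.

9.3 m/s²

Resolving the weight along the incline: the component pulling the crate down the slope is mg sin 68° = 20 × 10 × 0.9272 = 185.440 N, and the normal force is N = mg cos 68° = 20 × 10 × 0.3746 = 74.920 N.
With no friction the net force along the incline is 185.440 N, so a = g sin 68° = 185.440 / 20 = 9.2720 m/s².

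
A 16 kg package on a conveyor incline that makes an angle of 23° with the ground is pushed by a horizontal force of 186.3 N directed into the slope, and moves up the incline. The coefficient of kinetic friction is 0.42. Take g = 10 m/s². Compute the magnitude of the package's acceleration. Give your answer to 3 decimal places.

1.034 m/s²

The horizontal push has components F cos 23° = 186.3 × 0.9205 = 171.489 N up the incline and F sin 23° = 186.3 × 0.3907 = 72.787 N pressing into the surface.
The normal force is therefore N = mg cos 23° + F sin 23° = 147.280 + 72.787 = 220.067 N, and kinetic friction down the slope is μN = 0.42 × 220.067 = 92.428 N.
Along the incline: F cos 23° − mg sin 23° − μN = ma, so 171.489 − 62.512 − 92.428 = 16 a, giving a = 1.0343 m/s².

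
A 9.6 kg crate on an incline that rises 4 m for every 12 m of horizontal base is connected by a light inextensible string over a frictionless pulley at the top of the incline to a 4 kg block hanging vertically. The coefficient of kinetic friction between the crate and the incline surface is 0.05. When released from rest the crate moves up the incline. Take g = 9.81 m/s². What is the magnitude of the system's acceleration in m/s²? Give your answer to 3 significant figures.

0.367 m/s²

For the crate on the incline: the weight component along the slope is m₁g sin 18.43° = 9.6 × 9.81 × 0.3162 = 29.778 N and the normal force is N = m₁g cos 18.43° = 89.343 N.
Kinetic friction opposes the crate's motion up the incline: f = μN = 0.05 × 89.343 = 4.467 N acting down the slope.
Newton's second law for the crate (up-slope positive): T − 29.778 − 4.467 = 9.6 a. For the hanging block (downward positive): 4 × 9.81 − T = 4 a.
Adding the two equations eliminates T: 4.995 = 13.6 a, so a = 0.3673 m/s².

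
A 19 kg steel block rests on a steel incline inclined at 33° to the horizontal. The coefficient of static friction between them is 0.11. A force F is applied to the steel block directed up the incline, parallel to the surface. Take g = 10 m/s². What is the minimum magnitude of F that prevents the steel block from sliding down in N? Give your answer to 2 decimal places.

85.95 N

The normal force is N = mg cos 33° = 159.347 N. With F at its minimum the steel block is on the verge of sliding down, so static friction is at its maximum μ_s N = 0.11 × 159.347 = 17.528 N and acts up the slope.
Equilibrium along the incline: F + μ_s N = mg sin 33°, so F = 103.481 − 17.528 = 85.953 N.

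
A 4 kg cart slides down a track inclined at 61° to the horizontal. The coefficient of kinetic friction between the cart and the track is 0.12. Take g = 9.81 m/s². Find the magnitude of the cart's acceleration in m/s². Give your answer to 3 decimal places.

8.009 m/s²

Resolving the weight along the incline: the component pulling the cart down the slope is mg sin 61° = 4 × 9.81 × 0.8746 = 34.319 N, and the normal force is N = mg cos 61° = 4 × 9.81 × 0.4848 = 19.024 N.
Kinetic friction acts up the slope with magnitude f = μN = 0.12 × 19.024 = 2.283 N.
Net force along the incline is 34.319 − 2.283 = 32.036 N, so a = 32.036 / 4 = 8.0090 m/s².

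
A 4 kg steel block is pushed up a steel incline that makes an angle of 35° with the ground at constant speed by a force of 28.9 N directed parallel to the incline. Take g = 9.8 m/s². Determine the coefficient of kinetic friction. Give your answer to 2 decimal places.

0.20

At constant speed ΣF = 0 along the incline. The applied 28.9 N acts up the slope; the weight component mg sin 35° = 22.484 N and kinetic friction μN both act down the slope.
So 28.9 = 22.484 + μ × 32.111, giving μ = (28.9 − 22.484) / 32.111 = 0.1998.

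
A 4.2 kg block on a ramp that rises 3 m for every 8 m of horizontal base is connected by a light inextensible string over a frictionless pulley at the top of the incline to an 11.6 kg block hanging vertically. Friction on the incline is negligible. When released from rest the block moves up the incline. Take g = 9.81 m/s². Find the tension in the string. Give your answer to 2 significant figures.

For the block on the incline: the weight component along the slope is m₁g sin 20.56° = 4.2 × 9.81 × 0.3511 = 14.466 N and the normal force is N = m₁g cos 20.56° = 38.579 N.
Newton's second law for the block (up-slope positive): T − 14.466 = 4.2 a. For the hanging block (downward positive): 11.6 × 9.81 − T = 11.6 a.
Adding the two equations eliminates T: 99.330 = 15.8 a, so a = 6.2867 m/s².
Then from the hanging block's equation, T = 11.6 × (9.81 − 6.2867) = 40.870 N.

41 N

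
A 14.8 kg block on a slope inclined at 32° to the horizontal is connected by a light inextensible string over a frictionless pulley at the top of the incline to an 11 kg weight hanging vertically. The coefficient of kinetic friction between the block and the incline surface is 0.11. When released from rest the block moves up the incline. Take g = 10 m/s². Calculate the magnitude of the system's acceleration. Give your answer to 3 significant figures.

0.689 m/s²

For the block on the incline: the weight component along the slope is m₁g sin 32° = 14.8 × 10 × 0.5299 = 78.425 N and the normal force is N = m₁g cos 32° = 125.511 N.
Kinetic friction opposes the block's motion up the incline: f = μN = 0.11 × 125.511 = 13.806 N acting down the slope.
Newton's second law for the block (up-slope positive): T − 78.425 − 13.806 = 14.8 a. For the hanging weight (downward positive): 11 × 10 − T = 11 a.
Adding the two equations eliminates T: 17.769 = 25.8 a, so a = 0.6887 m/s².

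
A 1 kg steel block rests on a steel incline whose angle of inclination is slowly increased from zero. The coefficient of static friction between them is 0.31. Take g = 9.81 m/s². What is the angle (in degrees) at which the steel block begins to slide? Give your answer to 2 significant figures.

At the threshold of sliding, static friction is at its maximum μ_s N and exactly balances the weight component along the incline: mg sin θ = μ_s mg cos θ.
Hence tan θ = μ_s = 0.31, so θ = arctan(0.31) = 17.2234°.

17°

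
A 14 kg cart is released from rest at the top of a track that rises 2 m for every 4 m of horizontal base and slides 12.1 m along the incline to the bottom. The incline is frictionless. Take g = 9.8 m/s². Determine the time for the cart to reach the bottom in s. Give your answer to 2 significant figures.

The weight component along the incline is mg sin 26.57° = 61.358 N and the normal force is N = mg cos 26.57° = 122.715 N.
With no friction, a = g sin 26.57° = 4.3827 m/s².
Starting from rest, L = ½at², so t = √(2L/a) = √(2 × 12.1 / 4.3827) = 2.3498 s.

2.3 s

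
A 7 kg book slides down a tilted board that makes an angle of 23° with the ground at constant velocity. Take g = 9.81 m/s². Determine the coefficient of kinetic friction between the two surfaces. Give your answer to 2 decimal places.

At constant velocity the net force along the incline is zero: mg sin 23° = μ mg cos 23°.
So μ = tan 23° = 0.3907 / 0.9205 = 0.4244.

0.42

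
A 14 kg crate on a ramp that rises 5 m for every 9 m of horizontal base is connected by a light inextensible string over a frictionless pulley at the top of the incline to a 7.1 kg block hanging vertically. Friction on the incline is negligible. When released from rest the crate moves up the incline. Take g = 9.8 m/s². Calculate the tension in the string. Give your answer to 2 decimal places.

68.59 N

For the crate on the incline: the weight component along the slope is m₁g sin 29.05° = 14 × 9.8 × 0.4856 = 66.624 N and the normal force is N = m₁g cos 29.05° = 119.934 N.
Newton's second law for the crate (up-slope positive): T − 66.624 = 14 a. For the hanging block (downward positive): 7.1 × 9.8 − T = 7.1 a.
Adding the two equations eliminates T: 2.956 = 21.1 a, so a = 0.1401 m/s².
Then from the hanging block's equation, T = 7.1 × (9.8 − 0.1401) = 68.585 N.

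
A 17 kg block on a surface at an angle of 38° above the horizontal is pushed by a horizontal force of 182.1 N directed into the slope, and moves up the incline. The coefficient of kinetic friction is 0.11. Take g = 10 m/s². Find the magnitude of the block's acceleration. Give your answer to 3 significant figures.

0.692 m/s²

The horizontal push has components F cos 38° = 182.1 × 0.7880 = 143.495 N up the incline and F sin 38° = 182.1 × 0.6157 = 112.119 N pressing into the surface.
The normal force is therefore N = mg cos 38° + F sin 38° = 133.960 + 112.119 = 246.079 N, and kinetic friction down the slope is μN = 0.11 × 246.079 = 27.069 N.
Along the incline: F cos 38° − mg sin 38° − μN = ma, so 143.495 − 104.669 − 27.069 = 17 a, giving a = 0.6916 m/s².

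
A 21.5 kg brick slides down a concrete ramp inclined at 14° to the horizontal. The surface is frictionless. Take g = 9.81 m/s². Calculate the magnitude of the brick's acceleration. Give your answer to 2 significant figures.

Resolving the weight along the incline: the component pulling the brick down the slope is mg sin 14° = 21.5 × 9.81 × 0.2419 = 51.020 N, and the normal force is N = mg cos 14° = 21.5 × 9.81 × 0.9703 = 204.651 N.
With no friction the net force along the incline is 51.020 N, so a = g sin 14° = 51.020 / 21.5 = 2.3730 m/s².

2.4 m/s²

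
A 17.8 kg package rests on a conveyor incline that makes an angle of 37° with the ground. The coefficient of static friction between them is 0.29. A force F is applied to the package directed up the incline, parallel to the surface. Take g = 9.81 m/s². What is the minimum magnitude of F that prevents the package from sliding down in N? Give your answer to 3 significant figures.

64.6 N

The normal force is N = mg cos 37° = 139.456 N. With F at its minimum the package is on the verge of sliding down, so static friction is at its maximum μ_s N = 0.29 × 139.456 = 40.442 N and acts up the slope.
Equilibrium along the incline: F + μ_s N = mg sin 37°, so F = 105.088 − 40.442 = 64.646 N.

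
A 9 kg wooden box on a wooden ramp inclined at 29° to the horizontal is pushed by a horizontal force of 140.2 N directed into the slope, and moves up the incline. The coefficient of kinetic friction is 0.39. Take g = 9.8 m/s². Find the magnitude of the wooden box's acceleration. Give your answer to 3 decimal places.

2.585 m/s²

The horizontal push has components F cos 29° = 140.2 × 0.8746 = 122.619 N up the incline and F sin 29° = 140.2 × 0.4848 = 67.969 N pressing into the surface.
The normal force is therefore N = mg cos 29° + F sin 29° = 77.140 + 67.969 = 145.109 N, and kinetic friction down the slope is μN = 0.39 × 145.109 = 56.593 N.
Along the incline: F cos 29° − mg sin 29° − μN = ma, so 122.619 − 42.759 − 56.593 = 9 a, giving a = 2.5852 m/s².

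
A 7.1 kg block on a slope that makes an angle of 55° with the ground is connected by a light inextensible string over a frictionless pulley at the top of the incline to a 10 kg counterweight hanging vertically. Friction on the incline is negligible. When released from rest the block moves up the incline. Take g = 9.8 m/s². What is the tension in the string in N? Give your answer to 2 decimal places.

For the block on the incline: the weight component along the slope is m₁g sin 55° = 7.1 × 9.8 × 0.8192 = 57.000 N and the normal force is N = m₁g cos 55° = 39.909 N.
Newton's second law for the block (up-slope positive): T − 57.000 = 7.1 a. For the hanging counterweight (downward positive): 10 × 9.8 − T = 10 a.
Adding the two equations eliminates T: 41.000 = 17.1 a, so a = 2.3977 m/s².
Then from the hanging counterweight's equation, T = 10 × (9.8 − 2.3977) = 74.023 N.

74.02 N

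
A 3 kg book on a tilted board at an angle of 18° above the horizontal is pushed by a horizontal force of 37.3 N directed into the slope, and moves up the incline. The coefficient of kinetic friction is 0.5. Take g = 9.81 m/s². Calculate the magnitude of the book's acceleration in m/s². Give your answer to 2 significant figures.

2.2 m/s²

The horizontal push has components F cos 18° = 37.3 × 0.9511 = 35.476 N up the incline and F sin 18° = 37.3 × 0.3090 = 11.526 N pressing into the surface.
The normal force is therefore N = mg cos 18° + F sin 18° = 27.991 + 11.526 = 39.517 N, and kinetic friction down the slope is μN = 0.5 × 39.517 = 19.759 N.
Along the incline: F cos 18° − mg sin 18° − μN = ma, so 35.476 − 9.094 − 19.759 = 3 a, giving a = 2.2077 m/s².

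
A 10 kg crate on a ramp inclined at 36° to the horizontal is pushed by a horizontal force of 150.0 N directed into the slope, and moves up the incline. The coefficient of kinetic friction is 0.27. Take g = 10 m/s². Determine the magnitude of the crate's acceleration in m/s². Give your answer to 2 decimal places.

The horizontal push has components F cos 36° = 150.0 × 0.8090 = 121.350 N up the incline and F sin 36° = 150.0 × 0.5878 = 88.170 N pressing into the surface.
The normal force is therefore N = mg cos 36° + F sin 36° = 80.900 + 88.170 = 169.070 N, and kinetic friction down the slope is μN = 0.27 × 169.070 = 45.649 N.
Along the incline: F cos 36° − mg sin 36° − μN = ma, so 121.350 − 58.780 − 45.649 = 10 a, giving a = 1.6921 m/s².

1.69 m/s²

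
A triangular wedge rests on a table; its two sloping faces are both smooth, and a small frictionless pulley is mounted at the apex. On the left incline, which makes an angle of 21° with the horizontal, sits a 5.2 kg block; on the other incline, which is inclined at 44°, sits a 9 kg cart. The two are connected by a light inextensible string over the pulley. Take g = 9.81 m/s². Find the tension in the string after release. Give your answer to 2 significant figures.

Resolve each weight along its own incline: the 5.2 kg mass has component 5.2 × 9.81 × sin 21° = 18.281 N down its slope, and the 9 kg mass has 9 × 9.81 × sin 44° = 61.331 N down its slope.
The 9 kg side's 61.331 N exceeds the other side's 18.281 N, so that mass slides down and the 5.2 kg mass slides up. Taking that direction as positive, Newton's second law for the whole system gives 61.331 − 18.281 = (5.2 + 9) a, so a = 43.050 / 14.2 = 3.0317 m/s².
For the 5.2 kg mass (up-slope positive): T − 18.281 = 5.2 × 3.0317, so T = 34.046 N.

34 N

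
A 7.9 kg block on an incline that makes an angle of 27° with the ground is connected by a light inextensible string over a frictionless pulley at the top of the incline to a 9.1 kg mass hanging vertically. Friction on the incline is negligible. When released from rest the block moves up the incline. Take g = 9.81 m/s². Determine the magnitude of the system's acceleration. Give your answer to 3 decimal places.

For the block on the incline: the weight component along the slope is m₁g sin 27° = 7.9 × 9.81 × 0.4540 = 35.185 N and the normal force is N = m₁g cos 27° = 69.052 N.
Newton's second law for the block (up-slope positive): T − 35.185 = 7.9 a. For the hanging mass (downward positive): 9.1 × 9.81 − T = 9.1 a.
Adding the two equations eliminates T: 54.086 = 17 a, so a = 3.1815 m/s².

3.182 m/s²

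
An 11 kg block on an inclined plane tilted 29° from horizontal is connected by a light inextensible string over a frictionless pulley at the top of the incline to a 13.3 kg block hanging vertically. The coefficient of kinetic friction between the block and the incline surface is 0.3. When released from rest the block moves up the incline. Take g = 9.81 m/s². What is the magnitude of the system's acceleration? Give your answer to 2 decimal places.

2.05 m/s²

For the block on the incline: the weight component along the slope is m₁g sin 29° = 11 × 9.81 × 0.4848 = 52.315 N and the normal force is N = m₁g cos 29° = 94.380 N.
Kinetic friction opposes the block's motion up the incline: f = μN = 0.3 × 94.380 = 28.314 N acting down the slope.
Newton's second law for the block (up-slope positive): T − 52.315 − 28.314 = 11 a. For the hanging block (downward positive): 13.3 × 9.81 − T = 13.3 a.
Adding the two equations eliminates T: 49.844 = 24.3 a, so a = 2.0512 m/s².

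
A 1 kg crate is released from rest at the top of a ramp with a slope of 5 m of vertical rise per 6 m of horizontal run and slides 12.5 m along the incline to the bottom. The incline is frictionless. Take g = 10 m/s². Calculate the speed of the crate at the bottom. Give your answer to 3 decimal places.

12.651 m/s

The weight component along the incline is mg sin 39.81° = 6.402 N and the normal force is N = mg cos 39.81° = 7.682 N.
With no friction, a = g sin 39.81° = 6.4018 m/s².
Starting from rest over a distance of 12.5 m, v² = 2aL = 2 × 6.4018 × 12.5 = 160.0450, so v = 12.6509 m/s.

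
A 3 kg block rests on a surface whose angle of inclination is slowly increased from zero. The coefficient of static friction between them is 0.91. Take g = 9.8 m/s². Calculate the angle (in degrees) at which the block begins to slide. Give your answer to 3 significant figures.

At the threshold of sliding, static friction is at its maximum μ_s N and exactly balances the weight component along the incline: mg sin θ = μ_s mg cos θ.
Hence tan θ = μ_s = 0.91, so θ = arctan(0.91) = 42.3022°.

42.3°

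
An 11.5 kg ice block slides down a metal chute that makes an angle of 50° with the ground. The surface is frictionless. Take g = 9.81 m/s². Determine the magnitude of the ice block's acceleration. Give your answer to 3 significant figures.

Resolving the weight along the incline: the component pulling the ice block down the slope is mg sin 50° = 11.5 × 9.81 × 0.7660 = 86.416 N, and the normal force is N = mg cos 50° = 11.5 × 9.81 × 0.6428 = 72.517 N.
With no friction the net force along the incline is 86.416 N, so a = g sin 50° = 86.416 / 11.5 = 7.5144 m/s².

7.51 m/s²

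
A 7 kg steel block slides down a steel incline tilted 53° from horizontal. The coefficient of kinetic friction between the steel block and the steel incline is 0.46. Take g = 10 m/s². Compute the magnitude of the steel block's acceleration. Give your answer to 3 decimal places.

Resolving the weight along the incline: the component pulling the steel block down the slope is mg sin 53° = 7 × 10 × 0.7986 = 55.902 N, and the normal force is N = mg cos 53° = 7 × 10 × 0.6018 = 42.126 N.
Kinetic friction acts up the slope with magnitude f = μN = 0.46 × 42.126 = 19.378 N.
Net force along the incline is 55.902 − 19.378 = 36.524 N, so a = 36.524 / 7 = 5.2177 m/s².

5.218 m/s²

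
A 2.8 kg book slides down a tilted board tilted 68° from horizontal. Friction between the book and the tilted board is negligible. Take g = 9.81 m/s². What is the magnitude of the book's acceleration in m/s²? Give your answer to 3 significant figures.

Resolving the weight along the incline: the component pulling the book down the slope is mg sin 68° = 2.8 × 9.81 × 0.9272 = 25.468 N, and the normal force is N = mg cos 68° = 2.8 × 9.81 × 0.3746 = 10.290 N.
With no friction the net force along the incline is 25.468 N, so a = g sin 68° = 25.468 / 2.8 = 9.0957 m/s².

9.10 m/s²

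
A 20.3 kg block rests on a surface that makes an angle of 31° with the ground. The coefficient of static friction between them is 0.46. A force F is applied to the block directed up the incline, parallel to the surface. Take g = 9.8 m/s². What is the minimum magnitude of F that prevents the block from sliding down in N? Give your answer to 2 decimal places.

24.02 N

The normal force is N = mg cos 31° = 170.525 N. With F at its minimum the block is on the verge of sliding down, so static friction is at its maximum μ_s N = 0.46 × 170.525 = 78.442 N and acts up the slope.
Equilibrium along the incline: F + μ_s N = mg sin 31°, so F = 102.462 − 78.442 = 24.020 N.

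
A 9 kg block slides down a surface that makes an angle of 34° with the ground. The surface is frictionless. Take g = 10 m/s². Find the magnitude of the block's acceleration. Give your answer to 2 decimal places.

Resolving the weight along the incline: the component pulling the block down the slope is mg sin 34° = 9 × 10 × 0.5592 = 50.328 N, and the normal force is N = mg cos 34° = 9 × 10 × 0.8290 = 74.610 N.
With no friction the net force along the incline is 50.328 N, so a = g sin 34° = 50.328 / 9 = 5.5920 m/s².

5.59 m/s²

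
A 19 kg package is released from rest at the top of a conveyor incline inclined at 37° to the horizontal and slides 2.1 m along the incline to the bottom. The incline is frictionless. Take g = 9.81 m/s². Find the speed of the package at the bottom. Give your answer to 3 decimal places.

4.980 m/s

The weight component along the incline is mg sin 37° = 112.172 N and the normal force is N = mg cos 37° = 148.858 N.
With no friction, a = g sin 37° = 5.9038 m/s².
Starting from rest over a distance of 2.1 m, v² = 2aL = 2 × 5.9038 × 2.1 = 24.7960, so v = 4.9796 m/s.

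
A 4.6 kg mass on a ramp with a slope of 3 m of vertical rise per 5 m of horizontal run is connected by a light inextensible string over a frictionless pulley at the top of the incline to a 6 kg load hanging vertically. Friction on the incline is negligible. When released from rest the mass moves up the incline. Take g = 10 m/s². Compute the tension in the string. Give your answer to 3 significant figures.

For the mass on the incline: the weight component along the slope is m₁g sin 30.96° = 4.6 × 10 × 0.5145 = 23.667 N and the normal force is N = m₁g cos 30.96° = 39.445 N.
Newton's second law for the mass (up-slope positive): T − 23.667 = 4.6 a. For the hanging load (downward positive): 6 × 10 − T = 6 a.
Adding the two equations eliminates T: 36.333 = 10.6 a, so a = 3.4276 m/s².
Then from the hanging load's equation, T = 6 × (10 − 3.4276) = 39.434 N.

39.4 N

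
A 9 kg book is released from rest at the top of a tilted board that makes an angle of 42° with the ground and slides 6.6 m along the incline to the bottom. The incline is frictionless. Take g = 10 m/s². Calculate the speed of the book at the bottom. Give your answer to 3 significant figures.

9.40 m/s

The weight component along the incline is mg sin 42° = 60.222 N and the normal force is N = mg cos 42° = 66.883 N.
With no friction, a = g sin 42° = 6.6913 m/s².
Starting from rest over a distance of 6.6 m, v² = 2aL = 2 × 6.6913 × 6.6 = 88.3252, so v = 9.3981 m/s.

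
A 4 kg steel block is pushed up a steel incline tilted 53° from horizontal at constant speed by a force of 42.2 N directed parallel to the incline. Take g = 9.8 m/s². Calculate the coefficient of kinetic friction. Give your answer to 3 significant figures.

0.462

At constant speed ΣF = 0 along the incline. The applied 42.2 N acts up the slope; the weight component mg sin 53° = 31.307 N and kinetic friction μN both act down the slope.
So 42.2 = 31.307 + μ × 23.591, giving μ = (42.2 − 31.307) / 23.591 = 0.4617.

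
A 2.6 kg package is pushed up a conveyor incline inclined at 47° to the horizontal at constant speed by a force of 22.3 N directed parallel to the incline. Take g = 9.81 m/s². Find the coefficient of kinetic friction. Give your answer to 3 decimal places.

0.210

At constant speed ΣF = 0 along the incline. The applied 22.3 N acts up the slope; the weight component mg sin 47° = 18.654 N and kinetic friction μN both act down the slope.
So 22.3 = 18.654 + μ × 17.395, giving μ = (22.3 − 18.654) / 17.395 = 0.2096.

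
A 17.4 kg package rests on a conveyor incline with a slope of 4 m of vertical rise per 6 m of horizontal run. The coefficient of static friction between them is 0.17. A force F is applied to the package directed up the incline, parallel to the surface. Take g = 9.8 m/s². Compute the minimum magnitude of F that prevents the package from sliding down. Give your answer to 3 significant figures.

70.5 N

The normal force is N = mg cos 33.69° = 141.881 N. With F at its minimum the package is on the verge of sliding down, so static friction is at its maximum μ_s N = 0.17 × 141.881 = 24.120 N and acts up the slope.
Equilibrium along the incline: F + μ_s N = mg sin 33.69°, so F = 94.587 − 24.120 = 70.467 N.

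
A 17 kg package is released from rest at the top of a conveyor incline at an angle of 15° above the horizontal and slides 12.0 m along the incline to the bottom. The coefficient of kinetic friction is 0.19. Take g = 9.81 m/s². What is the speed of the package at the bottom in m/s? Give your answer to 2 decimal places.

The weight component along the incline is mg sin 15° = 43.163 N and the normal force is N = mg cos 15° = 161.087 N.
Friction up the slope is f = μN = 0.19 × 161.087 = 30.607 N, so the net downslope force is 43.163 − 30.607 = 12.556 N and a = 12.556 / 17 = 0.7386 m/s².
Starting from rest over a distance of 12.0 m, v² = 2aL = 2 × 0.7386 × 12.0 = 17.7264, so v = 4.2103 m/s.

4.21 m/s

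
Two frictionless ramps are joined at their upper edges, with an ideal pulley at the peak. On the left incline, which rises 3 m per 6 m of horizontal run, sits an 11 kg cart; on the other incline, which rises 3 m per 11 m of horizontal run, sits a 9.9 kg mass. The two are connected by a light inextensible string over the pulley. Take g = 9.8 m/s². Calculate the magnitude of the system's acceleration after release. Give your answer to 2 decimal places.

Resolve each weight along its own incline: the 11 kg mass has component 11 × 9.8 × sin 26.57° = 48.210 N down its slope, and the 9.9 kg mass has 9.9 × 9.8 × sin 15.26° = 25.528 N down its slope.
The 11 kg side's 48.210 N exceeds the other side's 25.528 N, so that mass slides down and the 9.9 kg mass slides up. Taking that direction as positive, Newton's second law for the whole system gives 48.210 − 25.528 = (11 + 9.9) a, so a = 22.682 / 20.9 = 1.0853 m/s².

1.09 m/s²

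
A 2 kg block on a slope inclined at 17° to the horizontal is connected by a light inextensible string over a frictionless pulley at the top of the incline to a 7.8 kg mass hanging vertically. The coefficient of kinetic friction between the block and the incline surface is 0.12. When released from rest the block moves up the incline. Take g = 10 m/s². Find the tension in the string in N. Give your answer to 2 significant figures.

For the block on the incline: the weight component along the slope is m₁g sin 17° = 2 × 10 × 0.2924 = 5.848 N and the normal force is N = m₁g cos 17° = 19.126 N.
Kinetic friction opposes the block's motion up the incline: f = μN = 0.12 × 19.126 = 2.295 N acting down the slope.
Newton's second law for the block (up-slope positive): T − 5.848 − 2.295 = 2 a. For the hanging mass (downward positive): 7.8 × 10 − T = 7.8 a.
Adding the two equations eliminates T: 69.857 = 9.8 a, so a = 7.1283 m/s².
Then from the hanging mass's equation, T = 7.8 × (10 − 7.1283) = 22.399 N.

22 N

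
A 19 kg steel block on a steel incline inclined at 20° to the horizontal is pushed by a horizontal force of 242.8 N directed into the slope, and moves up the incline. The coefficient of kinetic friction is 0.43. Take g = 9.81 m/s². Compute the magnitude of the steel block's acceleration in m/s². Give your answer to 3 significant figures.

The horizontal push has components F cos 20° = 242.8 × 0.9397 = 228.159 N up the incline and F sin 20° = 242.8 × 0.3420 = 83.038 N pressing into the surface.
The normal force is therefore N = mg cos 20° + F sin 20° = 175.151 + 83.038 = 258.189 N, and kinetic friction down the slope is μN = 0.43 × 258.189 = 111.021 N.
Along the incline: F cos 20° − mg sin 20° − μN = ma, so 228.159 − 63.745 − 111.021 = 19 a, giving a = 2.8102 m/s².

2.81 m/s²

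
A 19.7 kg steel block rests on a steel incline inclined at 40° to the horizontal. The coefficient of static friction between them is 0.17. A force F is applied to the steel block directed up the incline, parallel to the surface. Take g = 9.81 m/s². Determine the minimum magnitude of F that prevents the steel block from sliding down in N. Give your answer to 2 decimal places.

99.06 N

The normal force is N = mg cos 40° = 148.043 N. With F at its minimum the steel block is on the verge of sliding down, so static friction is at its maximum μ_s N = 0.17 × 148.043 = 25.167 N and acts up the slope.
Equilibrium along the incline: F + μ_s N = mg sin 40°, so F = 124.223 − 25.167 = 99.056 N.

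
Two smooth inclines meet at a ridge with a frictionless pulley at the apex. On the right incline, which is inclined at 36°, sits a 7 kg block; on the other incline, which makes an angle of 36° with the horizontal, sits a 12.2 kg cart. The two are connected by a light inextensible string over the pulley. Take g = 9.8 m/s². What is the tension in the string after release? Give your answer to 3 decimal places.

Resolve each weight along its own incline: the 7 kg mass has component 7 × 9.8 × sin 36° = 40.322 N down its slope, and the 12.2 kg mass has 12.2 × 9.8 × sin 36° = 70.276 N down its slope.
The 12.2 kg side's 70.276 N exceeds the other side's 40.322 N, so that mass slides down and the 7 kg mass slides up. Taking that direction as positive, Newton's second law for the whole system gives 70.276 − 40.322 = (7 + 12.2) a, so a = 29.954 / 19.2 = 1.5601 m/s².
For the 7 kg mass (up-slope positive): T − 40.322 = 7 × 1.5601, so T = 51.243 N.

51.243 N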